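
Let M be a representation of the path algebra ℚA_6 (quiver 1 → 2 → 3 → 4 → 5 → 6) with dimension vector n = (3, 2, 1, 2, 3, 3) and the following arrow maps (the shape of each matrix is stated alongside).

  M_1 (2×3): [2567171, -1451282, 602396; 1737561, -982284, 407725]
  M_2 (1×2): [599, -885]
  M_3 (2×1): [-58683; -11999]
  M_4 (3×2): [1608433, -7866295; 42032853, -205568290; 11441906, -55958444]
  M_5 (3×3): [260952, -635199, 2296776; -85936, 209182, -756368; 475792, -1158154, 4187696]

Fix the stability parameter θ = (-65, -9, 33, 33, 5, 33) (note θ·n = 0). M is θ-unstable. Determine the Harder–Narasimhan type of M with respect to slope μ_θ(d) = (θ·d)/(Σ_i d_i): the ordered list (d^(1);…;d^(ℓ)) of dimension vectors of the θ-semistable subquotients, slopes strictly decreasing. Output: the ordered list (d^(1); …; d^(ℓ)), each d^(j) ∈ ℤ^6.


Via rank(M_{q-1}∘⋯∘M_p): M ≅ I[1,1], I[1,2], I[1,6], I[4,5], I[5,5], I[6,6]^2.
μ_θ-semistable layers: μ^(1)=33; μ^(2)=71/3; μ^(3)=19; μ^(4)=5; μ^(5)=-9; μ^(6)=-65

((0, 0, 0, 0, 0, 3); (0, 0, 1, 1, 1, 0); (0, 0, 0, 1, 1, 0); (0, 0, 0, 0, 1, 0); (0, 2, 0, 0, 0, 0); (3, 0, 0, 0, 0, 0))


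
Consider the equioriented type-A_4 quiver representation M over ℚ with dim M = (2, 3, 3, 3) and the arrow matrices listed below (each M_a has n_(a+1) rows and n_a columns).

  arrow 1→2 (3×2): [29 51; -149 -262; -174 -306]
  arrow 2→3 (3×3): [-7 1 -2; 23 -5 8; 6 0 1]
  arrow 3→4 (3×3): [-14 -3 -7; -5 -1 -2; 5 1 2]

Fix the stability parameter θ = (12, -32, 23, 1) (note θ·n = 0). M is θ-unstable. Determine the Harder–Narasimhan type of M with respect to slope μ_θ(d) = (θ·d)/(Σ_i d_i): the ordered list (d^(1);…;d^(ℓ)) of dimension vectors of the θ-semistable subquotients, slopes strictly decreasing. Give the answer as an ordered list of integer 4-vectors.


Barcode: M ≅ I[1,2], I[1,4], I[2,3], I[3,4], I[4,4]. HN layers by μ_θ (5 steps, strictly decreasing):
  μ^(1)=23; μ^(2)=12; μ^(3)=1; μ^(4)=-10; μ^(5)=-32

((0, 0, 1, 0); (0, 0, 2, 2); (0, 0, 0, 1); (2, 2, 0, 0); (0, 1, 0, 0))


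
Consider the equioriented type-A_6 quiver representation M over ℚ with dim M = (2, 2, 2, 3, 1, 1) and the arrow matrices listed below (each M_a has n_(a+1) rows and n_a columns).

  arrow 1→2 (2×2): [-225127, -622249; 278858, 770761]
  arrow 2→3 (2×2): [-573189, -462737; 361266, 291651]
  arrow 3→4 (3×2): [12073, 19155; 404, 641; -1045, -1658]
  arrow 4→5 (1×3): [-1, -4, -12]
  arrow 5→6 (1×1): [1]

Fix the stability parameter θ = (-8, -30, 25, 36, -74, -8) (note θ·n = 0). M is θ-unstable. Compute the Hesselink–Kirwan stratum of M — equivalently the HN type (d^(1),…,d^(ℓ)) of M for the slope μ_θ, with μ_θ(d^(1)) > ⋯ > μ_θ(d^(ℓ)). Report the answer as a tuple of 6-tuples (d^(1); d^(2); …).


Interval decomposition of M: I[1,4], I[1,6], I[4,4].
HN type (ℓ=4): μ^(1)=36; μ^(2)=25; μ^(3)=-21/4; μ^(4)=-19

((0, 0, 0, 2, 0, 0); (0, 0, 1, 0, 0, 0); (0, 0, 1, 1, 1, 1); (2, 2, 0, 0, 0, 0))


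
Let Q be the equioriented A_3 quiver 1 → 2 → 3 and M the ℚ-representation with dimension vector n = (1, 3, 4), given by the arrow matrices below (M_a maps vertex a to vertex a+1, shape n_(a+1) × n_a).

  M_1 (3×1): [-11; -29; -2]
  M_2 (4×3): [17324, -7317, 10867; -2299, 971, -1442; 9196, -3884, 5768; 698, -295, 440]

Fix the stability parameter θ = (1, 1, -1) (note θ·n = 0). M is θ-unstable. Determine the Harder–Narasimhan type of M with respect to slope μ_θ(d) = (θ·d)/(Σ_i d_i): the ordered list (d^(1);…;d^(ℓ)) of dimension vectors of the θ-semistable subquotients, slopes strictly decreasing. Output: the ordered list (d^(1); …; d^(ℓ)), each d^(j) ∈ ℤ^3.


Barcode: M ≅ I[1,3], I[2,3]^2, I[3,3]. HN layers by μ_θ (3 steps, strictly decreasing):
  μ^(1)=1/3; μ^(2)=0; μ^(3)=-1

((1, 1, 1); (0, 2, 2); (0, 0, 1))


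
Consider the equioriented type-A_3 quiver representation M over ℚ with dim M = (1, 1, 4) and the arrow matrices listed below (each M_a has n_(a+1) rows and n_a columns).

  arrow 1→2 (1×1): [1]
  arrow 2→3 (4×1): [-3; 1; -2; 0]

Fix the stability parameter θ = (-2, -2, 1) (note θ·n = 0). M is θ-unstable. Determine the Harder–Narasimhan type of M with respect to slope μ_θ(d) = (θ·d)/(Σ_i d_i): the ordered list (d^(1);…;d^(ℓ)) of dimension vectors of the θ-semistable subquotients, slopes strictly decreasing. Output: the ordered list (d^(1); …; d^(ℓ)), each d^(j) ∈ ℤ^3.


Barcode: M ≅ I[1,3], I[3,3]^3. HN layers by μ_θ (2 steps, strictly decreasing):
  μ^(1)=1; μ^(2)=-2

((0, 0, 4); (1, 1, 0))


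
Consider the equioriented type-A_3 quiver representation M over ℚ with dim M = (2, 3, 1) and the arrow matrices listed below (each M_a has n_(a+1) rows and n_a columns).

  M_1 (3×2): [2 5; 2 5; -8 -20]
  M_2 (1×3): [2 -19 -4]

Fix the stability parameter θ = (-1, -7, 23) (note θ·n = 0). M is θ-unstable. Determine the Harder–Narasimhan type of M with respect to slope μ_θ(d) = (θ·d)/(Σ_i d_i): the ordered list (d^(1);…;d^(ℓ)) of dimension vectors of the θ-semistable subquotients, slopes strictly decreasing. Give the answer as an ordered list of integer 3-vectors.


Via rank(M_{q-1}∘⋯∘M_p): M ≅ I[1,1], I[1,3], I[2,2]^2.
μ_θ-semistable layers: μ^(1)=23; μ^(2)=-1; μ^(3)=-4; μ^(4)=-7

((0, 0, 1); (1, 0, 0); (1, 1, 0); (0, 2, 0))


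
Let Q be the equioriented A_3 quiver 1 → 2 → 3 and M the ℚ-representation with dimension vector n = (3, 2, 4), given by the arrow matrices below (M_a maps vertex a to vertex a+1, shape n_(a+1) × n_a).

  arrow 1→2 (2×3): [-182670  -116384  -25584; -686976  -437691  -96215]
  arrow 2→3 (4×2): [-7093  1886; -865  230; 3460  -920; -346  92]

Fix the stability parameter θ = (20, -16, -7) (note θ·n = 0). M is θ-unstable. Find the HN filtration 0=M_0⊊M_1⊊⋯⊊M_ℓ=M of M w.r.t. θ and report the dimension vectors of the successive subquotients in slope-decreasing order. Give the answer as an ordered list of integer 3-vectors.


Barcode: M ≅ I[1,1], I[1,2], I[1,3], I[3,3]^3. HN layers by μ_θ (4 steps, strictly decreasing):
  μ^(1)=20; μ^(2)=2; μ^(3)=-1; μ^(4)=-7

((1, 0, 0); (1, 1, 0); (1, 1, 1); (0, 0, 3))


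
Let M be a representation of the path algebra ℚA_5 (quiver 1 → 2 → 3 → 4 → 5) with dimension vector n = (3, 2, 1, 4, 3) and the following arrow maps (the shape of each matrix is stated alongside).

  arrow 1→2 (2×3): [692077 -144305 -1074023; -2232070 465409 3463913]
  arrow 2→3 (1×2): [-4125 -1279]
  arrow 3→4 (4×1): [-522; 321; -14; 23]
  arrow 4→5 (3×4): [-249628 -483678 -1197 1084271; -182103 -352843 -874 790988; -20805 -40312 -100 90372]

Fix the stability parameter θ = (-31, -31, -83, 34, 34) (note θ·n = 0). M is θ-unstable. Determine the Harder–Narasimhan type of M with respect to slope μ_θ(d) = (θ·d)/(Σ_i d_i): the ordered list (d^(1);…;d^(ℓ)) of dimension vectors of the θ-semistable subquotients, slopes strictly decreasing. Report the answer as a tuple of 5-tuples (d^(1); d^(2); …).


Barcode: M ≅ I[1,1], I[1,2], I[1,5], I[4,4], I[4,5]^2. HN layers by μ_θ (3 steps, strictly decreasing):
  μ^(1)=34; μ^(2)=-31; μ^(3)=-145/3

((0, 0, 0, 4, 3); (2, 1, 0, 0, 0); (1, 1, 1, 0, 0))


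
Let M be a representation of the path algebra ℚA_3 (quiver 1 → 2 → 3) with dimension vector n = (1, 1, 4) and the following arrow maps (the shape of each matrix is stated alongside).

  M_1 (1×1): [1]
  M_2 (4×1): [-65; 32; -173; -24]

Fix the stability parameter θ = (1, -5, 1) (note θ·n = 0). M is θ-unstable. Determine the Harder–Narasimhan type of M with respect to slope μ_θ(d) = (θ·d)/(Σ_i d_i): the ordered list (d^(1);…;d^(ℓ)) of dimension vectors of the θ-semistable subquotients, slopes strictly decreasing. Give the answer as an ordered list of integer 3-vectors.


Interval decomposition of M: I[1,3], I[3,3]^3.
HN type (ℓ=2): μ^(1)=1; μ^(2)=-2

((0, 0, 4); (1, 1, 0))


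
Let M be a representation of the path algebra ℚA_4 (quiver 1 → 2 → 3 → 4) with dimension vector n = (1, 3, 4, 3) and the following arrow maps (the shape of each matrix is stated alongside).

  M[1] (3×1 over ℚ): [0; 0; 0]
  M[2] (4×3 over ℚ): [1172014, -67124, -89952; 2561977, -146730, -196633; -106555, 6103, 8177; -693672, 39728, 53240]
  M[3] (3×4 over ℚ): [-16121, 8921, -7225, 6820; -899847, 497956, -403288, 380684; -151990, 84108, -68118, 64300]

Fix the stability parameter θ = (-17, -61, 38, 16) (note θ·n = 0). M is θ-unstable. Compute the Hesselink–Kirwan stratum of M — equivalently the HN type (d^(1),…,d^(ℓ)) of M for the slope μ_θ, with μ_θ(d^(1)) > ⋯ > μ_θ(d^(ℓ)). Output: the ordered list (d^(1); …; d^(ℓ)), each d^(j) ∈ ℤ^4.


Via rank(M_{q-1}∘⋯∘M_p): M ≅ I[1,1], I[2,4]^3, I[3,3].
μ_θ-semistable layers: μ^(1)=38; μ^(2)=27; μ^(3)=-17; μ^(4)=-61

((0, 0, 1, 0); (0, 0, 3, 3); (1, 0, 0, 0); (0, 3, 0, 0))


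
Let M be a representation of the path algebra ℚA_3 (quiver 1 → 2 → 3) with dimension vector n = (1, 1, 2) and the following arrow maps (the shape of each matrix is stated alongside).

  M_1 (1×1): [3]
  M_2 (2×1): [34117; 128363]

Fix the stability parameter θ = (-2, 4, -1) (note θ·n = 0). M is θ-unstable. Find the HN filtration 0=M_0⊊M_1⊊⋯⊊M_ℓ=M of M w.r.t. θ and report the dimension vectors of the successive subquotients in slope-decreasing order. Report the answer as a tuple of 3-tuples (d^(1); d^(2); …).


Interval decomposition of M: I[1,3], I[3,3].
HN type (ℓ=3): μ^(1)=3/2; μ^(2)=-1; μ^(3)=-2

((0, 1, 1); (0, 0, 1); (1, 0, 0))


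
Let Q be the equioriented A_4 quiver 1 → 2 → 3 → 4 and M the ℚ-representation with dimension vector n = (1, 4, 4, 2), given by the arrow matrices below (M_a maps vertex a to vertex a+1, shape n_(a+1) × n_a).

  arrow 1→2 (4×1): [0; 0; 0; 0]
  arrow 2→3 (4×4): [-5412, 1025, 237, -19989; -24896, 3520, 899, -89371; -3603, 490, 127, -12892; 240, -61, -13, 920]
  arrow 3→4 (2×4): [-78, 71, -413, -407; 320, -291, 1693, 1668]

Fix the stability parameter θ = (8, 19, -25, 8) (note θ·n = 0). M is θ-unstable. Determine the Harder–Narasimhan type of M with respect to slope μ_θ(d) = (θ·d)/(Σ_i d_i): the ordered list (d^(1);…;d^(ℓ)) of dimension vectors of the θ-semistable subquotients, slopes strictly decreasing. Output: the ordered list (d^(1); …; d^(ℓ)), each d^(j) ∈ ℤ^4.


Interval decomposition of M: I[1,1], I[2,3]^2, I[2,4]^2.
HN type (ℓ=2): μ^(1)=8; μ^(2)=-3

((1, 0, 0, 2); (0, 4, 4, 0))


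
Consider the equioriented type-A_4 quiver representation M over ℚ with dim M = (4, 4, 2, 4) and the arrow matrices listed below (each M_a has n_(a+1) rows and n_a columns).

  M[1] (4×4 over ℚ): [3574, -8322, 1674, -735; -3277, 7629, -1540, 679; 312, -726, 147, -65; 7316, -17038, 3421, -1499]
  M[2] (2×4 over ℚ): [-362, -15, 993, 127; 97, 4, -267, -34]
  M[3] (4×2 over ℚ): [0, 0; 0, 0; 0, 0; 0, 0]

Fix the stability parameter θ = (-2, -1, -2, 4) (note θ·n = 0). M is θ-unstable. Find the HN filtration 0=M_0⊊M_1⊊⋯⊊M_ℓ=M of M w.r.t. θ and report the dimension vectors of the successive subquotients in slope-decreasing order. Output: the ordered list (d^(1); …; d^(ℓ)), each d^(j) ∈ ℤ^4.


Interval decomposition of M: I[1,2]^2, I[1,3]^2, I[4,4]^4.
HN type (ℓ=4): μ^(1)=4; μ^(2)=-1; μ^(3)=-3/2; μ^(4)=-2

((0, 0, 0, 4); (0, 2, 0, 0); (0, 2, 2, 0); (4, 0, 0, 0))


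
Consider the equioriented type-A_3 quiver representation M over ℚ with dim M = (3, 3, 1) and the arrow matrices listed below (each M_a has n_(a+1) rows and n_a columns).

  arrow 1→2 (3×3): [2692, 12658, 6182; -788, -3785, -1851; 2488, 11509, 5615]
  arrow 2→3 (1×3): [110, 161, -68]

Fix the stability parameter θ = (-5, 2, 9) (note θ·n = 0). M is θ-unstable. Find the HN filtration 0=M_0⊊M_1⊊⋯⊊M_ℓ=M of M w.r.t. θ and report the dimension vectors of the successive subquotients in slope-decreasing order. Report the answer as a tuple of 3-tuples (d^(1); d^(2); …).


Interval decomposition of M: I[1,1], I[1,2], I[1,3], I[2,2].
HN type (ℓ=3): μ^(1)=9; μ^(2)=2; μ^(3)=-5

((0, 0, 1); (0, 3, 0); (3, 0, 0))


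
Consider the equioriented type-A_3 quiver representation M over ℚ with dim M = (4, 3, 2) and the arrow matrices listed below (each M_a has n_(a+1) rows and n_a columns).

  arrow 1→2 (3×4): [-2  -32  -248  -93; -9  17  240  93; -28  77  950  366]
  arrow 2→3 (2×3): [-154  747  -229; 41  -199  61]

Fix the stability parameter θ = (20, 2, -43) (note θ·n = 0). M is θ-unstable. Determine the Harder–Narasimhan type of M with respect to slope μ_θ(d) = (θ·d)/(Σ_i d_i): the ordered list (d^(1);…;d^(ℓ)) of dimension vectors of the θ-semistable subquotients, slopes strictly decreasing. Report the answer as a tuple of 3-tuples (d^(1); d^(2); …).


Interval decomposition of M: I[1,1], I[1,2], I[1,3]^2.
HN type (ℓ=3): μ^(1)=20; μ^(2)=11; μ^(3)=-7

((1, 0, 0); (1, 1, 0); (2, 2, 2))


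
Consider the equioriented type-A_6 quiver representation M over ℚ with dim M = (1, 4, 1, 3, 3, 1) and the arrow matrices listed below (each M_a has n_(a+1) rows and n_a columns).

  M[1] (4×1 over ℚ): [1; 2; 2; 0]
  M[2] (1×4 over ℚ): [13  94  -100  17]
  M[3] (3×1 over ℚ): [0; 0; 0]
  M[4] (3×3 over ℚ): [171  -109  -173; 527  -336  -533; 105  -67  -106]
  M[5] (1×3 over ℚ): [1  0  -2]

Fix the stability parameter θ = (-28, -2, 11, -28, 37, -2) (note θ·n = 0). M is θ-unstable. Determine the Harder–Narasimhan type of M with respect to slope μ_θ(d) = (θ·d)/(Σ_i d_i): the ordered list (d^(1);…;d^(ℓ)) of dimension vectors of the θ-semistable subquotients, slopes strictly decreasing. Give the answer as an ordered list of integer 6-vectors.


Interval decomposition of M: I[1,3], I[2,2]^3, I[4,5]^2, I[4,6].
HN type (ℓ=5): μ^(1)=37; μ^(2)=35/2; μ^(3)=11; μ^(4)=-2; μ^(5)=-28

((0, 0, 0, 0, 2, 0); (0, 0, 0, 0, 1, 1); (0, 0, 1, 0, 0, 0); (0, 4, 0, 0, 0, 0); (1, 0, 0, 3, 0, 0))


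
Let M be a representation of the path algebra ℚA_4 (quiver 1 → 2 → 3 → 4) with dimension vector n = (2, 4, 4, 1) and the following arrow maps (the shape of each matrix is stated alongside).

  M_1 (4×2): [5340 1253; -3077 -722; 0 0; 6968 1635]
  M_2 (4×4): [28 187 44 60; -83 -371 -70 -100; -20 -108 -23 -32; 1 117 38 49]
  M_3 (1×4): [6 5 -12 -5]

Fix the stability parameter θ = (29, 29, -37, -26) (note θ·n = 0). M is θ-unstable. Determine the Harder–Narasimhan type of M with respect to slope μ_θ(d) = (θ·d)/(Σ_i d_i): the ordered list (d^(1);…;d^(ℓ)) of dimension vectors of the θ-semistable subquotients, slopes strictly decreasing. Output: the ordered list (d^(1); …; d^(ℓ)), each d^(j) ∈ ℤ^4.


Barcode: M ≅ I[1,3], I[1,4], I[2,3]^2. HN layers by μ_θ (3 steps, strictly decreasing):
  μ^(1)=7; μ^(2)=-5/4; μ^(3)=-4

((1, 1, 1, 0); (1, 1, 1, 1); (0, 2, 2, 0))


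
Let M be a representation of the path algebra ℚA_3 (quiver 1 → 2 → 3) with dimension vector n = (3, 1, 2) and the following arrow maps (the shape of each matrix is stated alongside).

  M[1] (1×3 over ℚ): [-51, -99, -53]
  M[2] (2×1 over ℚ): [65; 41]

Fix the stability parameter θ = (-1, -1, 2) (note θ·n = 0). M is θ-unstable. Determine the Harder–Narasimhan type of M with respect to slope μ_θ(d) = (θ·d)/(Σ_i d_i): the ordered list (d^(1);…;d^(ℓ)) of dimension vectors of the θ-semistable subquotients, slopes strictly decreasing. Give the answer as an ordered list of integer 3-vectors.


Via rank(M_{q-1}∘⋯∘M_p): M ≅ I[1,1]^2, I[1,3], I[3,3].
μ_θ-semistable layers: μ^(1)=2; μ^(2)=-1

((0, 0, 2); (3, 1, 0))


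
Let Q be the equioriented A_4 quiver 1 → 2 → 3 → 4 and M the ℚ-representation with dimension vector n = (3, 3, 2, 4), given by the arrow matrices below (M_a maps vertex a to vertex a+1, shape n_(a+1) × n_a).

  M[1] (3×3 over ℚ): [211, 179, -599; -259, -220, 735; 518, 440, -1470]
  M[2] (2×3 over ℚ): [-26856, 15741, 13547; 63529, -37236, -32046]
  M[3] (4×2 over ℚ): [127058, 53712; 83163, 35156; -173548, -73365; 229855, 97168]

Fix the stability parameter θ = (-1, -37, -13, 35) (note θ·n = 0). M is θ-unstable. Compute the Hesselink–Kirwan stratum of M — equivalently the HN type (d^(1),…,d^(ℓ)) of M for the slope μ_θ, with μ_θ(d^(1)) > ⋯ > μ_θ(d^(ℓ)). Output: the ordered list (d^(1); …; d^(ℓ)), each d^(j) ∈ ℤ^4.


Barcode: M ≅ I[1,1], I[1,4]^2, I[2,2], I[4,4]^2. HN layers by μ_θ (5 steps, strictly decreasing):
  μ^(1)=35; μ^(2)=-1; μ^(3)=-13; μ^(4)=-19; μ^(5)=-37

((0, 0, 0, 4); (1, 0, 0, 0); (0, 0, 2, 0); (2, 2, 0, 0); (0, 1, 0, 0))


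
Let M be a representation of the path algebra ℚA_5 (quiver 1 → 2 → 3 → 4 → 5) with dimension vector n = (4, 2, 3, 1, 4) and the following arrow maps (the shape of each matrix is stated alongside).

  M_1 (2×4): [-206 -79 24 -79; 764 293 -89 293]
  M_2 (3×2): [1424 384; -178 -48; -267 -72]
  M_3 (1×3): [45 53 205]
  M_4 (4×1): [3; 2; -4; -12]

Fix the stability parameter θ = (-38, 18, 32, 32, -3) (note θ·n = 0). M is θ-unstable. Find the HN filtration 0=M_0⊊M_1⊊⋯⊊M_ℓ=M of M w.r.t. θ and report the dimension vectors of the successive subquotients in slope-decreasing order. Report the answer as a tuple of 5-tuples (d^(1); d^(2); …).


Barcode: M ≅ I[1,1]^2, I[1,2], I[1,5], I[3,3]^2, I[5,5]^3. HN layers by μ_θ (5 steps, strictly decreasing):
  μ^(1)=32; μ^(2)=61/3; μ^(3)=18; μ^(4)=-3; μ^(5)=-38

((0, 0, 2, 0, 0); (0, 0, 1, 1, 1); (0, 2, 0, 0, 0); (0, 0, 0, 0, 3); (4, 0, 0, 0, 0))


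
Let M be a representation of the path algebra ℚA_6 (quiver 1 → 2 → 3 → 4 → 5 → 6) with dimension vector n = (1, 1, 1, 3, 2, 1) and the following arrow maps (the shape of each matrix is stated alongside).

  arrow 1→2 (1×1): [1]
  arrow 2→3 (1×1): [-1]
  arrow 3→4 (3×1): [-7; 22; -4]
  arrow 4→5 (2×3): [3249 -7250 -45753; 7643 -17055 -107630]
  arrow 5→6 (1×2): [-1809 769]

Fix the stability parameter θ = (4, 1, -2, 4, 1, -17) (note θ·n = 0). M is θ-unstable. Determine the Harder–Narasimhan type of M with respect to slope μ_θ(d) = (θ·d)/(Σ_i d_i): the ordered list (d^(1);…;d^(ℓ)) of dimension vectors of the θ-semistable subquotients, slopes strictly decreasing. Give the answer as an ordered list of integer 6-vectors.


Interval decomposition of M: I[1,5], I[4,4], I[4,6].
HN type (ℓ=4): μ^(1)=4; μ^(2)=5/2; μ^(3)=1; μ^(4)=-4

((0, 0, 0, 1, 0, 0); (0, 0, 0, 1, 1, 0); (1, 1, 1, 0, 0, 0); (0, 0, 0, 1, 1, 1))


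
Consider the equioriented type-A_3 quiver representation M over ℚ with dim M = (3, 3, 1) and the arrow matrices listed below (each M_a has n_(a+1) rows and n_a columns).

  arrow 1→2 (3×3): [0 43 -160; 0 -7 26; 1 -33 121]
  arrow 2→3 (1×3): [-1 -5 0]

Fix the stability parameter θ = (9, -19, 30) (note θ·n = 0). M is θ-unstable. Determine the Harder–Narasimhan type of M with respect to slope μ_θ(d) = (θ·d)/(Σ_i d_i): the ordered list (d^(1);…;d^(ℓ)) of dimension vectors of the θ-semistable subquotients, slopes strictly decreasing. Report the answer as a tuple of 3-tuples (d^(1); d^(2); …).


Via rank(M_{q-1}∘⋯∘M_p): M ≅ I[1,2]^2, I[1,3].
μ_θ-semistable layers: μ^(1)=30; μ^(2)=-5

((0, 0, 1); (3, 3, 0))


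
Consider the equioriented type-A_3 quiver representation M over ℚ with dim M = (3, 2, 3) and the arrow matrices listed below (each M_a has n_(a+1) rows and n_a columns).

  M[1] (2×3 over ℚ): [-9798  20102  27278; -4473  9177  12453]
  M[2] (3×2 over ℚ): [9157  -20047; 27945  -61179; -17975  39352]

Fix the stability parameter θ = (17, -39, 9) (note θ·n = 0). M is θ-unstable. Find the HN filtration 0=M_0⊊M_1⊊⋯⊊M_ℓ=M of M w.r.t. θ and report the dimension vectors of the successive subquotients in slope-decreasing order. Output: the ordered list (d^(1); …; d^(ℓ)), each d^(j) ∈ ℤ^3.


Interval decomposition of M: I[1,1]^2, I[1,3], I[2,3], I[3,3].
HN type (ℓ=4): μ^(1)=17; μ^(2)=9; μ^(3)=-11; μ^(4)=-39

((2, 0, 0); (0, 0, 3); (1, 1, 0); (0, 1, 0))


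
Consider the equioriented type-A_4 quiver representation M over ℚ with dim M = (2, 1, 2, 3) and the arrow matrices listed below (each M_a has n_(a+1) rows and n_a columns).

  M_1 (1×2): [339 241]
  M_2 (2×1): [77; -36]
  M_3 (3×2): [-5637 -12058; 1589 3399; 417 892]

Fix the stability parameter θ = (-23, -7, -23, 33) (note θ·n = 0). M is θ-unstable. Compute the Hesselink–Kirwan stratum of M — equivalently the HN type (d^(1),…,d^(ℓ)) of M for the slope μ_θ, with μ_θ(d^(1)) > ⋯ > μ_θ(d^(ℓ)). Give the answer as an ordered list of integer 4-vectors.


Barcode: M ≅ I[1,1], I[1,4], I[3,4], I[4,4]. HN layers by μ_θ (3 steps, strictly decreasing):
  μ^(1)=33; μ^(2)=-15; μ^(3)=-23

((0, 0, 0, 3); (0, 1, 1, 0); (2, 0, 1, 0))


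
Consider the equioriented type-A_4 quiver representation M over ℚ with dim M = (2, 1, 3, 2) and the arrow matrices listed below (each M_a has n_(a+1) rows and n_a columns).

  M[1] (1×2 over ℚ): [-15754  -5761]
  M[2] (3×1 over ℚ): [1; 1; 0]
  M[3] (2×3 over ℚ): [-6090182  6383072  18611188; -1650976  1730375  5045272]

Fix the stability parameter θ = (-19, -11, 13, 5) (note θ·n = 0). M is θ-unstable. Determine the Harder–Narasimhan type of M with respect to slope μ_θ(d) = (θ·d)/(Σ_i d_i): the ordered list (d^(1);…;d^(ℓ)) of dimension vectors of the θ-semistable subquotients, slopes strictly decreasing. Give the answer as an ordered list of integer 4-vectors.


Via rank(M_{q-1}∘⋯∘M_p): M ≅ I[1,1], I[1,4], I[3,3], I[3,4].
μ_θ-semistable layers: μ^(1)=13; μ^(2)=9; μ^(3)=-11; μ^(4)=-19

((0, 0, 1, 0); (0, 0, 2, 2); (0, 1, 0, 0); (2, 0, 0, 0))


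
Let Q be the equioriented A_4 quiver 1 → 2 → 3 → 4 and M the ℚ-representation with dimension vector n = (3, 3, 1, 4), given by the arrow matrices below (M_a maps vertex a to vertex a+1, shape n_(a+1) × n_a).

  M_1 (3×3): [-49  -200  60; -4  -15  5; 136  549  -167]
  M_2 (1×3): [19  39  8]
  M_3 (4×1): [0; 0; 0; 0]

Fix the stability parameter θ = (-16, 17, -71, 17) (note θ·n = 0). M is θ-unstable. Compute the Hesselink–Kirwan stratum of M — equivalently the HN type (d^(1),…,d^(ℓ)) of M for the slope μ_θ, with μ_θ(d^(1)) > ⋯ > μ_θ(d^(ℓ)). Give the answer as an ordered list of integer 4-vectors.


Barcode: M ≅ I[1,1], I[1,2], I[1,3], I[2,2], I[4,4]^4. HN layers by μ_θ (3 steps, strictly decreasing):
  μ^(1)=17; μ^(2)=-16; μ^(3)=-70/3

((0, 2, 0, 4); (2, 0, 0, 0); (1, 1, 1, 0))


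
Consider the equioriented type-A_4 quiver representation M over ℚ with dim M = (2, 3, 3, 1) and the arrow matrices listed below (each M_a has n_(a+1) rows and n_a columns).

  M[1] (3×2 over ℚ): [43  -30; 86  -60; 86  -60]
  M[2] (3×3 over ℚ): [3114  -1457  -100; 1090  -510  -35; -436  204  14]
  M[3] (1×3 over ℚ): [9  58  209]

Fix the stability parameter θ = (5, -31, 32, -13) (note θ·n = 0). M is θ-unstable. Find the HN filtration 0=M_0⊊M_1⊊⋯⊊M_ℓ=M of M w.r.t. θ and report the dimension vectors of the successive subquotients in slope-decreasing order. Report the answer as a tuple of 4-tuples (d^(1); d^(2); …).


Via rank(M_{q-1}∘⋯∘M_p): M ≅ I[1,1], I[1,2], I[2,3], I[2,4], I[3,3].
μ_θ-semistable layers: μ^(1)=32; μ^(2)=19/2; μ^(3)=5; μ^(4)=-13; μ^(5)=-31

((0, 0, 2, 0); (0, 0, 1, 1); (1, 0, 0, 0); (1, 1, 0, 0); (0, 2, 0, 0))


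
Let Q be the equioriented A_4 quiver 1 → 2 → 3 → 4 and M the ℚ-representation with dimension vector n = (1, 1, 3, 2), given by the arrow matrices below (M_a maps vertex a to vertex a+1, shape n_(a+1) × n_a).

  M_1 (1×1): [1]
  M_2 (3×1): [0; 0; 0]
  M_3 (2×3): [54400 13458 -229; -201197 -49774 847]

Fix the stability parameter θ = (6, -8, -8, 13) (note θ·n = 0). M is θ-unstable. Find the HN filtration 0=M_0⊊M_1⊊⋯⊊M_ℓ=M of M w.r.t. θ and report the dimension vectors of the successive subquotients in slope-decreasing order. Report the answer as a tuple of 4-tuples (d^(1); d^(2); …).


Via rank(M_{q-1}∘⋯∘M_p): M ≅ I[1,2], I[3,3], I[3,4]^2.
μ_θ-semistable layers: μ^(1)=13; μ^(2)=-1; μ^(3)=-8

((0, 0, 0, 2); (1, 1, 0, 0); (0, 0, 3, 0))


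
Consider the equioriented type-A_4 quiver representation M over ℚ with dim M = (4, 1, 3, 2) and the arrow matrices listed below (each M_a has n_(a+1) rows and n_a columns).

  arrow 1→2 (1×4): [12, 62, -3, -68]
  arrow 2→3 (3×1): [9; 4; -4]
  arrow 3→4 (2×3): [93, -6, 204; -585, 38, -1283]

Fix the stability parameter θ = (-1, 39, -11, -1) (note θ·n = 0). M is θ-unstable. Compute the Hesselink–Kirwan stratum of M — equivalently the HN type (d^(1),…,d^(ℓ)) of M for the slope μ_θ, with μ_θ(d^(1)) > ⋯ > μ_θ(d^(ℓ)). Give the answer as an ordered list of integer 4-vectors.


Via rank(M_{q-1}∘⋯∘M_p): M ≅ I[1,1]^3, I[1,4], I[3,3], I[3,4].
μ_θ-semistable layers: μ^(1)=9; μ^(2)=-1; μ^(3)=-11

((0, 1, 1, 1); (4, 0, 0, 1); (0, 0, 2, 0))


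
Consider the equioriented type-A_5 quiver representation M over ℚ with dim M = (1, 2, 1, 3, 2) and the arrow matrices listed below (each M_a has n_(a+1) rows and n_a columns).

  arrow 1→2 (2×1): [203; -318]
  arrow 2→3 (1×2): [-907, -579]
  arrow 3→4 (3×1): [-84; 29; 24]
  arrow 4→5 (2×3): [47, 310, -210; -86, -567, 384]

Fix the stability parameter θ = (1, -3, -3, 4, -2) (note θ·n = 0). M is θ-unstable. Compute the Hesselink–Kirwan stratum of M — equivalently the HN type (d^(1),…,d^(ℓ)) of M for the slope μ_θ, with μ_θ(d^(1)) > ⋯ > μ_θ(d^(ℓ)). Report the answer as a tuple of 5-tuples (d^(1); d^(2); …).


Interval decomposition of M: I[1,5], I[2,2], I[4,4], I[4,5].
HN type (ℓ=4): μ^(1)=4; μ^(2)=1; μ^(3)=-5/3; μ^(4)=-3

((0, 0, 0, 1, 0); (0, 0, 0, 2, 2); (1, 1, 1, 0, 0); (0, 1, 0, 0, 0))


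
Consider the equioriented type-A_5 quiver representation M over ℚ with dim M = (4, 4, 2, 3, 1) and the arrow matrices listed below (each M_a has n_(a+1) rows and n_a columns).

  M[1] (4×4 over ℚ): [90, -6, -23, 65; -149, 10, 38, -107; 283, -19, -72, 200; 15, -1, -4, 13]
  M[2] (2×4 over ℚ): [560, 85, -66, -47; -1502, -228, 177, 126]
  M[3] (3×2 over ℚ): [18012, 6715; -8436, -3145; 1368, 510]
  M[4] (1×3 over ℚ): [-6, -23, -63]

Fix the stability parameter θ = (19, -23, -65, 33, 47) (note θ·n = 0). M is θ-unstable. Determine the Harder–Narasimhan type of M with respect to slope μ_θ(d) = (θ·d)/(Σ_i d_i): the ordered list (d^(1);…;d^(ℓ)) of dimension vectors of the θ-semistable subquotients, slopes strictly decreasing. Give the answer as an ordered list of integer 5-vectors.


Interval decomposition of M: I[1,2]^2, I[1,3], I[1,5], I[4,4]^2.
HN type (ℓ=4): μ^(1)=47; μ^(2)=33; μ^(3)=-2; μ^(4)=-23

((0, 0, 0, 0, 1); (0, 0, 0, 3, 0); (2, 2, 0, 0, 0); (2, 2, 2, 0, 0))


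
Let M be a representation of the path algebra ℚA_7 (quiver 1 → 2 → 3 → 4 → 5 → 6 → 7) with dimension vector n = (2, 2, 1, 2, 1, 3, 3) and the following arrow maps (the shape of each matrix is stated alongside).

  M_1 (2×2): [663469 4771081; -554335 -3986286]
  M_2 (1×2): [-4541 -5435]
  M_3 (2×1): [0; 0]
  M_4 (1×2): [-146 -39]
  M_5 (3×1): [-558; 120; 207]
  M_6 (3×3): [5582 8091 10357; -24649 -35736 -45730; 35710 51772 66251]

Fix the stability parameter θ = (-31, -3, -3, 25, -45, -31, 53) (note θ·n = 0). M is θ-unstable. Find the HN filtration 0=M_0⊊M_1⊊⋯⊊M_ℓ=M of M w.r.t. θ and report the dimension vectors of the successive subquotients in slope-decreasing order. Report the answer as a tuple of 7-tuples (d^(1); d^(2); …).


Via rank(M_{q-1}∘⋯∘M_p): M ≅ I[1,2], I[1,3], I[4,4], I[4,7], I[6,7]^2.
μ_θ-semistable layers: μ^(1)=53; μ^(2)=25; μ^(3)=-3; μ^(4)=-17; μ^(5)=-31

((0, 0, 0, 0, 0, 0, 3); (0, 0, 0, 1, 0, 0, 0); (0, 2, 1, 0, 0, 0, 0); (0, 0, 0, 1, 1, 1, 0); (2, 0, 0, 0, 0, 2, 0))


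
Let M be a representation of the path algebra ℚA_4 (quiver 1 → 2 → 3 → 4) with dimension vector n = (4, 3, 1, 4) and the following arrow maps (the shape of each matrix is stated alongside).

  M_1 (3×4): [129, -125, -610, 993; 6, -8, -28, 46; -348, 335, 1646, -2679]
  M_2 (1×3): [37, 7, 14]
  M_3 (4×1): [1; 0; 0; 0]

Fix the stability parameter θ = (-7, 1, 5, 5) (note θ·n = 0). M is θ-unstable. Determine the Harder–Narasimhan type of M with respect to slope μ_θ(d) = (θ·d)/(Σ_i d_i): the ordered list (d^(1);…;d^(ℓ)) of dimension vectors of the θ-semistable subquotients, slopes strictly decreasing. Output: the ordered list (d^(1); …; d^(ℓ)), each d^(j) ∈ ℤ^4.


Barcode: M ≅ I[1,1], I[1,2]^2, I[1,4], I[4,4]^3. HN layers by μ_θ (3 steps, strictly decreasing):
  μ^(1)=5; μ^(2)=1; μ^(3)=-7

((0, 0, 1, 4); (0, 3, 0, 0); (4, 0, 0, 0))


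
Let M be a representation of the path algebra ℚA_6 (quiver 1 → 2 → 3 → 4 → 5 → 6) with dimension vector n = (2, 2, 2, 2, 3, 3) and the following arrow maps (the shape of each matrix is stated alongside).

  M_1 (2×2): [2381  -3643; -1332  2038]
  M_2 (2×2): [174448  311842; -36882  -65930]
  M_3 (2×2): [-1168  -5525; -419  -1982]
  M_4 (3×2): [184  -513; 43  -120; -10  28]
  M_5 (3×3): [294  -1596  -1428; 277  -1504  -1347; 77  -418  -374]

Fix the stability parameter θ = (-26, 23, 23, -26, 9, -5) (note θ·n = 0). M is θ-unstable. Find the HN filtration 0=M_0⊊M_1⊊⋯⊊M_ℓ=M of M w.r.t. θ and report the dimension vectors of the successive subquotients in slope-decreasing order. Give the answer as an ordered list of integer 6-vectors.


Via rank(M_{q-1}∘⋯∘M_p): M ≅ I[1,5], I[1,6], I[5,6], I[6,6].
μ_θ-semistable layers: μ^(1)=9; μ^(2)=20/3; μ^(3)=24/5; μ^(4)=2; μ^(5)=-5; μ^(6)=-26

((0, 0, 0, 0, 1, 0); (0, 1, 1, 1, 0, 0); (0, 1, 1, 1, 1, 1); (0, 0, 0, 0, 1, 1); (0, 0, 0, 0, 0, 1); (2, 0, 0, 0, 0, 0))


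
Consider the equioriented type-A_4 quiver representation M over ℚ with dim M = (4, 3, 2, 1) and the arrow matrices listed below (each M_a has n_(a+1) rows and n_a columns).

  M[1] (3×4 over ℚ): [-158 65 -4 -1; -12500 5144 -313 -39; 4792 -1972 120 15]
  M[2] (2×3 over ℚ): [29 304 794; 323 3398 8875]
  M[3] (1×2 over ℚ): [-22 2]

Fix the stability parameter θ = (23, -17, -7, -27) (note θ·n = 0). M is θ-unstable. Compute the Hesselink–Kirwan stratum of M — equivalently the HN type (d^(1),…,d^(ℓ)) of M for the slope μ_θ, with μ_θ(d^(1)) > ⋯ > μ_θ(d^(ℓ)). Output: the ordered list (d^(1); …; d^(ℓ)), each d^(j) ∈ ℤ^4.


Via rank(M_{q-1}∘⋯∘M_p): M ≅ I[1,1], I[1,2], I[1,3], I[1,4].
μ_θ-semistable layers: μ^(1)=23; μ^(2)=3; μ^(3)=-1/3; μ^(4)=-7

((1, 0, 0, 0); (1, 1, 0, 0); (1, 1, 1, 0); (1, 1, 1, 1))


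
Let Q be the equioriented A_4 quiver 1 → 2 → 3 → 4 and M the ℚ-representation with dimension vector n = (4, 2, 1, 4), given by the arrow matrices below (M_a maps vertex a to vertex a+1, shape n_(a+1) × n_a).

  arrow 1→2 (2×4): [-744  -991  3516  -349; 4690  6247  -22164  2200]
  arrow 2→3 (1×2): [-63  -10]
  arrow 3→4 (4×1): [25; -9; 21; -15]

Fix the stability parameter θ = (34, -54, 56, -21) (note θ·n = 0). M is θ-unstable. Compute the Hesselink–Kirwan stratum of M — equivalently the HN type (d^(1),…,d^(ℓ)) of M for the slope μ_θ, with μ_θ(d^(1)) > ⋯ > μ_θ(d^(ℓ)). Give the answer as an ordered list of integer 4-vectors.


Interval decomposition of M: I[1,1]^2, I[1,2], I[1,4], I[4,4]^3.
HN type (ℓ=4): μ^(1)=34; μ^(2)=35/2; μ^(3)=-10; μ^(4)=-21

((2, 0, 0, 0); (0, 0, 1, 1); (2, 2, 0, 0); (0, 0, 0, 3))


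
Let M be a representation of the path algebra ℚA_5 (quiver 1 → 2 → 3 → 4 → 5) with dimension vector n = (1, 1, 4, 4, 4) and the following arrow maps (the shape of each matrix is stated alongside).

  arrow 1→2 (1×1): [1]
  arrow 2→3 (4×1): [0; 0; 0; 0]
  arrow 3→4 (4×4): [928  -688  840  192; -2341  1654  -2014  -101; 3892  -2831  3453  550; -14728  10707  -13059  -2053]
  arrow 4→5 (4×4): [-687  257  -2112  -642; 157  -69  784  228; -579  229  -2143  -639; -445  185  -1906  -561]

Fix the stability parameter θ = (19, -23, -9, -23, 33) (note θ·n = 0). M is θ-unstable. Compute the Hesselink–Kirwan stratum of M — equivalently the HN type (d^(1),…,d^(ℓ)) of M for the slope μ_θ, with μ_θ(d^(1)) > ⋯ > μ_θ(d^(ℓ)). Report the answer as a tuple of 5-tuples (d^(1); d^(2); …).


Barcode: M ≅ I[1,2], I[3,5]^4. HN layers by μ_θ (3 steps, strictly decreasing):
  μ^(1)=33; μ^(2)=-2; μ^(3)=-16

((0, 0, 0, 0, 4); (1, 1, 0, 0, 0); (0, 0, 4, 4, 0))


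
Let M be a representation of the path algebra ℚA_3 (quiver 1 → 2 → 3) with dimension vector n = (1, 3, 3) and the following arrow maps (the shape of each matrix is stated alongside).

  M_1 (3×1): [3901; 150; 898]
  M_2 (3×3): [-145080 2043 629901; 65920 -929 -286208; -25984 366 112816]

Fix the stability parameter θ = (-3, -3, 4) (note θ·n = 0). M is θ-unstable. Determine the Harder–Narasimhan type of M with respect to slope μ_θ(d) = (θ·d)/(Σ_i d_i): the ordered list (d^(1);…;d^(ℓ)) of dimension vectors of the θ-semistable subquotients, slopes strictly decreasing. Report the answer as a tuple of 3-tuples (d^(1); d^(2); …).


Interval decomposition of M: I[1,3], I[2,2], I[2,3], I[3,3].
HN type (ℓ=2): μ^(1)=4; μ^(2)=-3

((0, 0, 3); (1, 3, 0))


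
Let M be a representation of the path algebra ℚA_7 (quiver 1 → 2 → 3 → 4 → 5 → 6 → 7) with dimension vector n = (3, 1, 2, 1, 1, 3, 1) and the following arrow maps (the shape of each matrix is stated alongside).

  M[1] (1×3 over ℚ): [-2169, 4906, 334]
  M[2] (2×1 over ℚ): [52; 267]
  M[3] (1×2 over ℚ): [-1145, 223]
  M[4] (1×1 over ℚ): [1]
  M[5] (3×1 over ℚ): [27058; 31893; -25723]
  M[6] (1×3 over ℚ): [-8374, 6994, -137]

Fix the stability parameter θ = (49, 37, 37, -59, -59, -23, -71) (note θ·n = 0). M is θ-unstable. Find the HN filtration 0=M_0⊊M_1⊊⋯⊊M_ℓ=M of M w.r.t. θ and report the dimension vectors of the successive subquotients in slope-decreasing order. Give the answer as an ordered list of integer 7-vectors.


Via rank(M_{q-1}∘⋯∘M_p): M ≅ I[1,1]^2, I[1,7], I[3,3], I[6,6]^2.
μ_θ-semistable layers: μ^(1)=49; μ^(2)=37; μ^(3)=-89/7; μ^(4)=-23

((2, 0, 0, 0, 0, 0, 0); (0, 0, 1, 0, 0, 0, 0); (1, 1, 1, 1, 1, 1, 1); (0, 0, 0, 0, 0, 2, 0))


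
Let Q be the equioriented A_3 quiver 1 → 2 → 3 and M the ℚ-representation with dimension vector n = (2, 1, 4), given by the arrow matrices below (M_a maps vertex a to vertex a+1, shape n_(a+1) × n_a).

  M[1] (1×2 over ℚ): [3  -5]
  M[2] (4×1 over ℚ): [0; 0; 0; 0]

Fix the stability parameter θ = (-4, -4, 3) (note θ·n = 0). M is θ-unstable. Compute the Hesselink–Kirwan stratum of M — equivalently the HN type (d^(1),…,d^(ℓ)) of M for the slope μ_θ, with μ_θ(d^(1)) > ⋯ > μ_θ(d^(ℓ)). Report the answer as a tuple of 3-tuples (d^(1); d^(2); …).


Interval decomposition of M: I[1,1], I[1,2], I[3,3]^4.
HN type (ℓ=2): μ^(1)=3; μ^(2)=-4

((0, 0, 4); (2, 1, 0))


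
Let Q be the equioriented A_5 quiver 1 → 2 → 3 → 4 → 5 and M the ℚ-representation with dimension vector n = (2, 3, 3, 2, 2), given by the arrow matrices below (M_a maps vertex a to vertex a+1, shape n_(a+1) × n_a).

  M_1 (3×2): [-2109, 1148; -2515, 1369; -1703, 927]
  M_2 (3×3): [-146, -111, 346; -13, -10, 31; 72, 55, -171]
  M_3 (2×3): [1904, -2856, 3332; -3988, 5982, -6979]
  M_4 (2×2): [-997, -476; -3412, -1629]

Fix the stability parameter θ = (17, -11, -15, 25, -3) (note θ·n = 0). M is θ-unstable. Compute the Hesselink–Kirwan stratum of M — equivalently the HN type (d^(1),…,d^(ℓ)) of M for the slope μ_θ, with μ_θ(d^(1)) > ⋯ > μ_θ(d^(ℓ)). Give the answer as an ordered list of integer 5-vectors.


Via rank(M_{q-1}∘⋯∘M_p): M ≅ I[1,3]^2, I[2,5], I[4,5].
μ_θ-semistable layers: μ^(1)=11; μ^(2)=-3; μ^(3)=-13

((0, 0, 0, 2, 2); (2, 2, 2, 0, 0); (0, 1, 1, 0, 0))


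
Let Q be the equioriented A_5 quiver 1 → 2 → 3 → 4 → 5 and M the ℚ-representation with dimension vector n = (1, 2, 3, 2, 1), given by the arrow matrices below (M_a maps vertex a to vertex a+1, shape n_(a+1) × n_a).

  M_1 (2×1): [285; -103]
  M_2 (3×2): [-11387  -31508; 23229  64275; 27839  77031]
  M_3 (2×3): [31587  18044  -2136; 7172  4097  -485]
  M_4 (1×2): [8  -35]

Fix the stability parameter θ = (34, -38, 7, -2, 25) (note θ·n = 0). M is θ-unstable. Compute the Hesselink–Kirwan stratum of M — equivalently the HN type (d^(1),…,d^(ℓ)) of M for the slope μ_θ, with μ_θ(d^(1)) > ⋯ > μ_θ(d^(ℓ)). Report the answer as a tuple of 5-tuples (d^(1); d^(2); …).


Interval decomposition of M: I[1,5], I[2,3], I[3,4].
HN type (ℓ=5): μ^(1)=25; μ^(2)=7; μ^(3)=5/2; μ^(4)=-2; μ^(5)=-38

((0, 0, 0, 0, 1); (0, 0, 1, 0, 0); (0, 0, 2, 2, 0); (1, 1, 0, 0, 0); (0, 1, 0, 0, 0))


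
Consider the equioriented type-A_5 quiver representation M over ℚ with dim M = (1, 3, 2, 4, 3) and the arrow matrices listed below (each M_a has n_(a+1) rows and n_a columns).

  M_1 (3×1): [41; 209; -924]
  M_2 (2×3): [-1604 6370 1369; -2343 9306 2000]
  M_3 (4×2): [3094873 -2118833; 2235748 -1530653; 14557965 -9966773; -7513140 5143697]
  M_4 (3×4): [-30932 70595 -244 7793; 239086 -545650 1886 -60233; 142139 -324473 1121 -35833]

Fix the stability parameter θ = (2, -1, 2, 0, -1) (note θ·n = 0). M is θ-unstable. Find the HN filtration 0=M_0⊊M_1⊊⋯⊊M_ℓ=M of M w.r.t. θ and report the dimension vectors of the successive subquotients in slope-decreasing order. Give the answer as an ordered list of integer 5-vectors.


Interval decomposition of M: I[1,5], I[2,2], I[2,4], I[4,5]^2.
HN type (ℓ=4): μ^(1)=1; μ^(2)=2/5; μ^(3)=-1/2; μ^(4)=-1

((0, 0, 1, 1, 0); (1, 1, 1, 1, 1); (0, 0, 0, 2, 2); (0, 2, 0, 0, 0))


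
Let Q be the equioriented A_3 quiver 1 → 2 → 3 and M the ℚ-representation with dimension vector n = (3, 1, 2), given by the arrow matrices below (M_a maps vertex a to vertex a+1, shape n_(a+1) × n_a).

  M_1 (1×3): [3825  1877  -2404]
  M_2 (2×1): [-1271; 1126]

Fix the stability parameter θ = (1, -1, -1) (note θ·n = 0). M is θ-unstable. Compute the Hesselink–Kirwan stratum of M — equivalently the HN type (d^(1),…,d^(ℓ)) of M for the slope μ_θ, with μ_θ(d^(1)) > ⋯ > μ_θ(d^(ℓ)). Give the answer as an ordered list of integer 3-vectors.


Via rank(M_{q-1}∘⋯∘M_p): M ≅ I[1,1]^2, I[1,3], I[3,3].
μ_θ-semistable layers: μ^(1)=1; μ^(2)=-1/3; μ^(3)=-1

((2, 0, 0); (1, 1, 1); (0, 0, 1))


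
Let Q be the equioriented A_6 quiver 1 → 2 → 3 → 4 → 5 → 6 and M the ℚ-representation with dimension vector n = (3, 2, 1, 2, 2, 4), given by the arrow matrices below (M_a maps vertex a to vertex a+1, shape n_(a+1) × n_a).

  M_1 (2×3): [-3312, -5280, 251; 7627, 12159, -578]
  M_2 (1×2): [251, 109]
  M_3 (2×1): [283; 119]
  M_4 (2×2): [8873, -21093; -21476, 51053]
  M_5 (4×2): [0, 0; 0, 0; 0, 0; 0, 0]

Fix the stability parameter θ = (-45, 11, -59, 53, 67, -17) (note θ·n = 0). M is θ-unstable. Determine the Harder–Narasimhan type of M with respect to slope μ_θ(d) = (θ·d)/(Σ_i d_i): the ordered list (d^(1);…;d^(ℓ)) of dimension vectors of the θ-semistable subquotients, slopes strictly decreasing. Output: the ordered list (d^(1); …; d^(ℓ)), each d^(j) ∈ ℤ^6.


Barcode: M ≅ I[1,1], I[1,2], I[1,5], I[4,5], I[6,6]^4. HN layers by μ_θ (6 steps, strictly decreasing):
  μ^(1)=67; μ^(2)=53; μ^(3)=11; μ^(4)=-17; μ^(5)=-24; μ^(6)=-45

((0, 0, 0, 0, 2, 0); (0, 0, 0, 2, 0, 0); (0, 1, 0, 0, 0, 0); (0, 0, 0, 0, 0, 4); (0, 1, 1, 0, 0, 0); (3, 0, 0, 0, 0, 0))


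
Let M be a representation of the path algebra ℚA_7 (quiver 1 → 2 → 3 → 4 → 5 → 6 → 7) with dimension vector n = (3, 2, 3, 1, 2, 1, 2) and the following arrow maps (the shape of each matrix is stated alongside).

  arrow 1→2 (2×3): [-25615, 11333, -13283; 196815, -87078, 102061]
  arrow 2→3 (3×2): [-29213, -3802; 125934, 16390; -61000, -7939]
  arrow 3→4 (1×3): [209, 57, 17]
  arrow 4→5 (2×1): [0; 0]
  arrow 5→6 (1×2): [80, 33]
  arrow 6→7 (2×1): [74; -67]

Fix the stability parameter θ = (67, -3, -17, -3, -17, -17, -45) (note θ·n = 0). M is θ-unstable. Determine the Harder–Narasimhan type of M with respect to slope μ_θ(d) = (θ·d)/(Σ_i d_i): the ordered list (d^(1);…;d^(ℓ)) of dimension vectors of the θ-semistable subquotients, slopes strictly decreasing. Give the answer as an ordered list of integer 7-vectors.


Via rank(M_{q-1}∘⋯∘M_p): M ≅ I[1,1], I[1,3], I[1,4], I[3,3], I[5,5], I[5,7], I[7,7].
μ_θ-semistable layers: μ^(1)=67; μ^(2)=47/3; μ^(3)=11; μ^(4)=-17; μ^(5)=-79/3; μ^(6)=-45

((1, 0, 0, 0, 0, 0, 0); (1, 1, 1, 0, 0, 0, 0); (1, 1, 1, 1, 0, 0, 0); (0, 0, 1, 0, 1, 0, 0); (0, 0, 0, 0, 1, 1, 1); (0, 0, 0, 0, 0, 0, 1))
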